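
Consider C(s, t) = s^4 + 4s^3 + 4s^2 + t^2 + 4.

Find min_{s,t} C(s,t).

C(s,t) separates as P(s) + Q(t) + 4, so its minimum is min P + min Q + 4.
P'(s) = 4s(s + 1)(s + 2) vanishes at s ∈ {-2, -1, 0}; Q'(t) = 2t vanishes at t ∈ {0}.
Local minima of P (where P''>0): P(-2)=0, P(0)=0. Local minima of Q: Q(0)=0.
So the global minimum of C is P(-2) + Q(0) + 4 = 0 + 0 + 4 = 4, attained at (-2, 0).

4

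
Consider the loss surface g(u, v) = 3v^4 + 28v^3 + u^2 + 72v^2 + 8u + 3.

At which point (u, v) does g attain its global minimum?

(-4, 0)

g(u,v) separates as P(u) + Q(v) + 3, so its minimum is min P + min Q + 3.
P'(u) = 2u + 8 vanishes at u ∈ {-4}; Q'(v) = 12v(v + 3)(v + 4) vanishes at v ∈ {-4, -3, 0}.
Local minima of P (where P''>0): P(-4)=-16. Local minima of Q: Q(-4)=128, Q(0)=0.
So the global minimum of g is P(-4) + Q(0) + 3 = -16 + 0 + 3 = -13, attained at (-4, 0).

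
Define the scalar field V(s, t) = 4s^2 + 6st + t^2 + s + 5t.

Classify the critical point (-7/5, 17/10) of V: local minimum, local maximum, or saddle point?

saddle point

The Hessian of V is constant: H = [[8, 6], [6, 2]].
det(H) = 8·2 − 6² = -20.
Since det(H) < 0, H is indefinite and the critical point is a saddle point.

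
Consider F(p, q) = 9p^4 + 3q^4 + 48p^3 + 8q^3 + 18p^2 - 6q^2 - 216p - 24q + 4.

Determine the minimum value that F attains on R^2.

F(p,q) separates as A(p) + B(q) + 4, so its minimum is min A + min B + 4.
A'(p) = 36(p - 1)(p + 2)(p + 3) vanishes at p ∈ {-3, -2, 1}; B'(q) = 12(q - 1)(q + 1)(q + 2) vanishes at q ∈ {-2, -1, 1}.
Local minima of A (where A''>0): A(-3)=243, A(1)=-141. Local minima of B: B(-2)=8, B(1)=-19.
So the global minimum of F is A(1) + B(1) + 4 = -141 − 19 + 4 = -156, attained at (1, 1).

-156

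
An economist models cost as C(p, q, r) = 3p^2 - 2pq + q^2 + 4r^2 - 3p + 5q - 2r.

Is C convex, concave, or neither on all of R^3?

C is quadratic, so its Hessian is the constant matrix H = [[6, -2, 0], [-2, 2, 0], [0, 0, 8]].
Leading principal minors: 6, 8, 64.
All positive ⇒ H ≻ 0 ⇒ convex.

convex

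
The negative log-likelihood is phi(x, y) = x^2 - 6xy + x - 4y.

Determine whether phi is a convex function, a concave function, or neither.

phi is quadratic, so its Hessian is the constant matrix H = [[2, -6], [-6, 0]].
det(H) = -36, tr(H) = 2.
det(H) < 0, so H is indefinite: neither convex nor concave.

neither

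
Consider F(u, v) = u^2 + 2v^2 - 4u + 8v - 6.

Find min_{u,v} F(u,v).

F(u,v) separates as P(u) + Q(v) − 6, so its minimum is min P + min Q − 6.
P'(u) = 2u - 4 vanishes at u ∈ {2}; Q'(v) = 4v + 8 vanishes at v ∈ {-2}.
Local minima of P (where P''>0): P(2)=-4. Local minima of Q: Q(-2)=-8.
So the global minimum of F is P(2) + Q(-2) − 6 = -4 − 8 − 6 = -18, attained at (2, -2).

-18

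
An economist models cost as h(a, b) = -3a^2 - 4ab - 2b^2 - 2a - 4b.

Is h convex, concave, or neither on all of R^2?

concave

h is quadratic, so its Hessian is the constant matrix H = [[-6, -4], [-4, -4]].
det(H) = 8, tr(H) = -10.
det(H) > 0 and tr(H) < 0, so H is negative definite everywhere: concave.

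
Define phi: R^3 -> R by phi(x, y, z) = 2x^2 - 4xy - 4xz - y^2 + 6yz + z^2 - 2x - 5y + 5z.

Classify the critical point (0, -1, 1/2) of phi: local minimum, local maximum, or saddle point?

saddle point

The Hessian is constant: H = [[4, -4, -4], [-4, -2, 6], [-4, 6, 2]].
Leading principal minors: Δ₁ = 4, Δ₂ = -24, Δ₃ = 32.
The minors fit neither the all-positive nor the alternating-sign pattern, so H is indefinite: a saddle point.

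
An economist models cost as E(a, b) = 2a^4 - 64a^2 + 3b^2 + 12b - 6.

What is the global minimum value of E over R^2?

-530

E(a,b) separates as P(a) + Q(b) − 6, so its minimum is min P + min Q − 6.
P'(a) = 8a(a - 4)(a + 4) vanishes at a ∈ {-4, 0, 4}; Q'(b) = 6b + 12 vanishes at b ∈ {-2}.
Local minima of P (where P''>0): P(-4)=-512, P(4)=-512. Local minima of Q: Q(-2)=-12.
So the global minimum of E is P(-4) + Q(-2) − 6 = -512 − 12 − 6 = -530, attained at (-4, -2).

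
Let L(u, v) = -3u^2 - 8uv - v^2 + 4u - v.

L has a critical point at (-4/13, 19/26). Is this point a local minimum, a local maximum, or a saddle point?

saddle point

The Hessian of L is constant: H = [[-6, -8], [-8, -2]].
det(H) = (-6)·(-2) − (-8)² = -52.
Since det(H) < 0, H is indefinite and the critical point is a saddle point.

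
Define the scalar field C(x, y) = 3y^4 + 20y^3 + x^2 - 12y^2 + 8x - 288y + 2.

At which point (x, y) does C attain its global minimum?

(-4, 2)

C(x,y) separates as P(x) + Q(y) + 2, so its minimum is min P + min Q + 2.
P'(x) = 2x + 8 vanishes at x ∈ {-4}; Q'(y) = 12(y - 2)(y + 3)(y + 4) vanishes at y ∈ {-4, -3, 2}.
Local minima of P (where P''>0): P(-4)=-16. Local minima of Q: Q(-4)=448, Q(2)=-416.
So the global minimum of C is P(-4) + Q(2) + 2 = -16 − 416 + 2 = -430, attained at (-4, 2).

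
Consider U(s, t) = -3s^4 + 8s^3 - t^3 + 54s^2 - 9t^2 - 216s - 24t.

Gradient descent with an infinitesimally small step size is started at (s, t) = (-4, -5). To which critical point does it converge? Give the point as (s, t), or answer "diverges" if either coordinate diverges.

diverges

U is separable, so gradient descent decouples: s follows -∂U/∂s, t follows -∂U/∂t.
∂U/∂s = -12(s - 3)(s - 2)(s + 3); at s=-4 this is 504, so s decreases.
∂U/∂t = -3(t + 2)(t + 4); at t=-5 this is -9, so t increases.
The s-coordinate has no critical point in that direction and runs off to infinity.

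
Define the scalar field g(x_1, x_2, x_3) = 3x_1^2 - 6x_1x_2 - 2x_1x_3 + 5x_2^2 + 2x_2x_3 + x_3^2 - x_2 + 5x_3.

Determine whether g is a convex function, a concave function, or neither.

convex

g is quadratic, so its Hessian is the constant matrix H = [[6, -6, -2], [-6, 10, 2], [-2, 2, 2]].
Leading principal minors: 6, 24, 32.
All positive ⇒ H ≻ 0 ⇒ convex.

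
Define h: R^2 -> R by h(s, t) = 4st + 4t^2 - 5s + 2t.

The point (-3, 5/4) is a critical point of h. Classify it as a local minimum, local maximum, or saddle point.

saddle point

The Hessian of h is constant: H = [[0, 4], [4, 8]].
det(H) = 0·8 − 4² = -16.
Since det(H) < 0, H is indefinite and the critical point is a saddle point.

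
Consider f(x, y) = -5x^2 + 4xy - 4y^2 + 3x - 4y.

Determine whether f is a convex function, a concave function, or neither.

f is quadratic, so its Hessian is the constant matrix H = [[-10, 4], [4, -8]].
det(H) = 64, tr(H) = -18.
det(H) > 0 and tr(H) < 0, so H is negative definite everywhere: concave.

concave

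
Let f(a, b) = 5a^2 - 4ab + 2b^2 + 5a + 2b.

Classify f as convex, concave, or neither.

convex

f is quadratic, so its Hessian is the constant matrix H = [[10, -4], [-4, 4]].
det(H) = 24, tr(H) = 14.
det(H) > 0 and tr(H) > 0, so H is positive definite everywhere: convex.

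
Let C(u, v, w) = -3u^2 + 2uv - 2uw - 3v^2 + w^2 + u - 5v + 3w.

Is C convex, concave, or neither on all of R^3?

neither

C is quadratic, so its Hessian is the constant matrix H = [[-6, 2, -2], [2, -6, 0], [-2, 0, 2]].
Leading principal minors: -6, 32, 88.
Neither pattern holds ⇒ H is indefinite ⇒ neither convex nor concave.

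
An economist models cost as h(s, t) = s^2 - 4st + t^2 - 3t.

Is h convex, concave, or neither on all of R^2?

neither

h is quadratic, so its Hessian is the constant matrix H = [[2, -4], [-4, 2]].
det(H) = -12, tr(H) = 4.
det(H) < 0, so H is indefinite: neither convex nor concave.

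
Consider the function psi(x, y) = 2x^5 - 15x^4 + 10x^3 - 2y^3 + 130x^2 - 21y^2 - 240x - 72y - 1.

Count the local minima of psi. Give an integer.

2

psi separates as a function of x plus a function of y, so ∇psi=0 decouples.
∂psi/∂x = 10(x - 4)(x - 3)(x - 1)(x + 2) = 0 at x ∈ {-2, 1, 3, 4}; ∂psi/∂y = -6(y + 3)(y + 4) = 0 at y ∈ {-4, -3}.
The Hessian is diagonal: diag(psi_xx, psi_yy). Second derivatives: psi_xx(-2)=-900, psi_xx(1)=180, psi_xx(3)=-100, psi_xx(4)=180; psi_yy(-4)=6, psi_yy(-3)=-6.
Local minima occur where both diagonal entries positive: (1, -4), (4, -4). Count: 2.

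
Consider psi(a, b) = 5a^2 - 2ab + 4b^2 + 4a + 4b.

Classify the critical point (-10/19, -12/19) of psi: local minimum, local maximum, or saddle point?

local minimum

The Hessian of psi is constant: H = [[10, -2], [-2, 8]].
det(H) = 10·8 − (-2)² = 76.
det(H) > 0 and tr(H) = 18 > 0, so H is positive definite and the point is a local minimum.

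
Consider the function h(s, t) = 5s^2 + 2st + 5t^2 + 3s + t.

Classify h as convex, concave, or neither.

h is quadratic, so its Hessian is the constant matrix H = [[10, 2], [2, 10]].
det(H) = 96, tr(H) = 20.
det(H) > 0 and tr(H) > 0, so H is positive definite everywhere: convex.

convex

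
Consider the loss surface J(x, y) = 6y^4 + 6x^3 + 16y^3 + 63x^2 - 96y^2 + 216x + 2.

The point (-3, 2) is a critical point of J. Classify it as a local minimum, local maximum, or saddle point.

local minimum

The mixed partial ∂²J/∂x∂y is 0, so the Hessian at any point is diag(J_xx, J_yy) = diag(18(2x + 7), 24(3y^2 + 4y - 8)).
At (-3, 2): H = diag(18, 288).
Both eigenvalues are positive, so H is positive definite: a local minimum.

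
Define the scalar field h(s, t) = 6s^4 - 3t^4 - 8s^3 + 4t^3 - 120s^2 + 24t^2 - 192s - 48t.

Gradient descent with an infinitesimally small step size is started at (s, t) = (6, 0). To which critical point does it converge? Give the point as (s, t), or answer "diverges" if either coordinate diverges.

h is separable, so gradient descent decouples: s follows -∂h/∂s, t follows -∂h/∂t.
∂h/∂s = 24(s - 4)(s + 1)(s + 2); at s=6 this is 2688, so s decreases.
∂h/∂t = -12(t - 2)(t - 1)(t + 2); at t=0 this is -48, so t increases.
s converges to its nearest critical value 4 (a local min of the s-part); t converges to 1. The iterate converges to (4, 1).

(4, 1)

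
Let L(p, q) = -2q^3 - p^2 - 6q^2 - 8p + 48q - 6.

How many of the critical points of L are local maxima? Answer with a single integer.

L separates as a function of p plus a function of q, so ∇L=0 decouples.
∂L/∂p = -2(p + 4) = 0 at p ∈ {-4}; ∂L/∂q = -6(q - 2)(q + 4) = 0 at q ∈ {-4, 2}.
The Hessian is diagonal: diag(L_pp, L_qq). Second derivatives: L_pp(-4)=-2; L_qq(-4)=36, L_qq(2)=-36.
Local maxima occur where both diagonal entries negative: (-4, 2). Count: 1.

1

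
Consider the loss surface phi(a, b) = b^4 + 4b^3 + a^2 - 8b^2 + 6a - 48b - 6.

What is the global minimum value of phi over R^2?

phi(a,b) separates as P(a) + Q(b) − 6, so its minimum is min P + min Q − 6.
P'(a) = 2a + 6 vanishes at a ∈ {-3}; Q'(b) = 4(b - 2)(b + 2)(b + 3) vanishes at b ∈ {-3, -2, 2}.
Local minima of P (where P''>0): P(-3)=-9. Local minima of Q: Q(-3)=45, Q(2)=-80.
So the global minimum of phi is P(-3) + Q(2) − 6 = -9 − 80 − 6 = -95, attained at (-3, 2).

-95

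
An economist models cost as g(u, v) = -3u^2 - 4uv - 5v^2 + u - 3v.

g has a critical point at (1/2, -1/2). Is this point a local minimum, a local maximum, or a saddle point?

The Hessian of g is constant: H = [[-6, -4], [-4, -10]].
det(H) = (-6)·(-10) − (-4)² = 44.
det(H) > 0 and tr(H) = -16 < 0, so H is negative definite and the point is a local maximum.

local maximum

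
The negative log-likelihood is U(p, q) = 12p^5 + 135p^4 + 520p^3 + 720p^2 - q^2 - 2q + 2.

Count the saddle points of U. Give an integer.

U separates as a function of p plus a function of q, so ∇U=0 decouples.
∂U/∂p = 60p(p + 2)(p + 3)(p + 4) = 0 at p ∈ {-4, -3, -2, 0}; ∂U/∂q = -2(q + 1) = 0 at q ∈ {-1}.
The Hessian is diagonal: diag(U_pp, U_qq). Second derivatives: U_pp(-4)=-480, U_pp(-3)=180, U_pp(-2)=-240, U_pp(0)=1440; U_qq(-1)=-2.
Saddle points occur where the two diagonal entries have opposite signs: (-3, -1), (0, -1). Count: 2.

2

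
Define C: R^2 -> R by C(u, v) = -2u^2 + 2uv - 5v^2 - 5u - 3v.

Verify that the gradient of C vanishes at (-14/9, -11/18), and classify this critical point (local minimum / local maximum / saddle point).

∇C = (-4u + 2v - 5, 2u - 10v - 3); substituting (-14/9, -11/18) gives ∇C = (0, 0), so (-14/9, -11/18) is indeed a critical point.
The Hessian of C is constant: H = [[-4, 2], [2, -10]].
det(H) = (-4)·(-10) − 2² = 36.
det(H) > 0 and tr(H) = -14 < 0, so H is negative definite and the point is a local maximum.

local maximum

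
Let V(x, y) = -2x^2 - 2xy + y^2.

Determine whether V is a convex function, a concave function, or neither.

V is quadratic, so its Hessian is the constant matrix H = [[-4, -2], [-2, 2]].
det(H) = -12, tr(H) = -2.
det(H) < 0, so H is indefinite: neither convex nor concave.

neither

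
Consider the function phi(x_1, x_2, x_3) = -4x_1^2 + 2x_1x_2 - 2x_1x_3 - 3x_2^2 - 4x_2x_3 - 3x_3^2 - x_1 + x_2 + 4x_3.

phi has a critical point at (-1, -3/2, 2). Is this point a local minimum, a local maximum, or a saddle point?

The Hessian is constant: H = [[-8, 2, -2], [2, -6, -4], [-2, -4, -6]].
Leading principal minors: Δ₁ = -8, Δ₂ = 44, Δ₃ = -80.
The minors alternate sign starting negative (−, +, −), so H is negative definite: a local maximum.

local maximum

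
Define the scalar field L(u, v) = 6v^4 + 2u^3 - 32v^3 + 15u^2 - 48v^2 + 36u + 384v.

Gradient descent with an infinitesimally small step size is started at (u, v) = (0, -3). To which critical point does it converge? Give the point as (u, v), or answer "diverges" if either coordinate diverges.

(-2, -2)

L is separable, so gradient descent decouples: u follows -∂L/∂u, v follows -∂L/∂v.
∂L/∂u = 6(u + 2)(u + 3); at u=0 this is 36, so u decreases.
∂L/∂v = 24(v - 4)(v - 2)(v + 2); at v=-3 this is -840, so v increases.
u converges to its nearest critical value -2 (a local min of the u-part); v converges to -2. The iterate converges to (-2, -2).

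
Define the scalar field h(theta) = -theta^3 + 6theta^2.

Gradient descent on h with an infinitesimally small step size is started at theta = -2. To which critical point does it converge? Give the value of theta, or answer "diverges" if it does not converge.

0

h'(theta) = -3theta(theta - 4), so h'(-2) = -36.
Gradient descent moves in the -h' direction, i.e. theta is increasing.
The nearest critical point in that direction is theta = 0, where h'' = 12 > 0 (a local minimum). The iterate converges there.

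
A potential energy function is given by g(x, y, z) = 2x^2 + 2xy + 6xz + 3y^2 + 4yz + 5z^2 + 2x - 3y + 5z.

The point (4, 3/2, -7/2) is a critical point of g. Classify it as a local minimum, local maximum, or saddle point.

The Hessian is constant: H = [[4, 2, 6], [2, 6, 4], [6, 4, 10]].
Leading principal minors: Δ₁ = 4, Δ₂ = 20, Δ₃ = 16.
All leading minors are positive, so H is positive definite: a local minimum.

local minimum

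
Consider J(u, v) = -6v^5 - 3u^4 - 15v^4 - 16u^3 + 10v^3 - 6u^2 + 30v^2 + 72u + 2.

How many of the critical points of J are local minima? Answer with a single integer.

J separates as a function of u plus a function of v, so ∇J=0 decouples.
∂J/∂u = -12(u - 1)(u + 2)(u + 3) = 0 at u ∈ {-3, -2, 1}; ∂J/∂v = -30v(v - 1)(v + 1)(v + 2) = 0 at v ∈ {-2, -1, 0, 1}.
The Hessian is diagonal: diag(J_uu, J_vv). Second derivatives: J_uu(-3)=-48, J_uu(-2)=36, J_uu(1)=-144; J_vv(-2)=180, J_vv(-1)=-60, J_vv(0)=60, J_vv(1)=-180.
Local minima occur where both diagonal entries positive: (-2, -2), (-2, 0). Count: 2.

2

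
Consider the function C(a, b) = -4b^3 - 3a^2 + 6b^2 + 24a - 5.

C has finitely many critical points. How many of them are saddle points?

1

C separates as a function of a plus a function of b, so ∇C=0 decouples.
∂C/∂a = -6(a - 4) = 0 at a ∈ {4}; ∂C/∂b = -12b(b - 1) = 0 at b ∈ {0, 1}.
The Hessian is diagonal: diag(C_aa, C_bb). Second derivatives: C_aa(4)=-6; C_bb(0)=12, C_bb(1)=-12.
Saddle points occur where the two diagonal entries have opposite signs: (4, 0). Count: 1.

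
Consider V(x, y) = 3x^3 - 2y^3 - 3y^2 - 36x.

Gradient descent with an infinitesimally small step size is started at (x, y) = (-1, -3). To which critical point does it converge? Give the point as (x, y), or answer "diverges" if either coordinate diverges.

V is separable, so gradient descent decouples: x follows -∂V/∂x, y follows -∂V/∂y.
∂V/∂x = 9(x - 2)(x + 2); at x=-1 this is -27, so x increases.
∂V/∂y = -6y(y + 1); at y=-3 this is -36, so y increases.
x converges to its nearest critical value 2 (a local min of the x-part); y converges to -1. The iterate converges to (2, -1).

(2, -1)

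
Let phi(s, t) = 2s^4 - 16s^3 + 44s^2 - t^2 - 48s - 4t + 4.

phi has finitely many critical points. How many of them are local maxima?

1

phi separates as a function of s plus a function of t, so ∇phi=0 decouples.
∂phi/∂s = 8(s - 3)(s - 2)(s - 1) = 0 at s ∈ {1, 2, 3}; ∂phi/∂t = -2(t + 2) = 0 at t ∈ {-2}.
The Hessian is diagonal: diag(phi_ss, phi_tt). Second derivatives: phi_ss(1)=16, phi_ss(2)=-8, phi_ss(3)=16; phi_tt(-2)=-2.
Local maxima occur where both diagonal entries negative: (2, -2). Count: 1.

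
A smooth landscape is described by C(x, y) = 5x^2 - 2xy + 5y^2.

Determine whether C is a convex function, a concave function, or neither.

C is quadratic, so its Hessian is the constant matrix H = [[10, -2], [-2, 10]].
det(H) = 96, tr(H) = 20.
det(H) > 0 and tr(H) > 0, so H is positive definite everywhere: convex.

convex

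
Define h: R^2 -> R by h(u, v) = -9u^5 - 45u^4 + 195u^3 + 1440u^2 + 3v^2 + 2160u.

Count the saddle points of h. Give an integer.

h separates as a function of u plus a function of v, so ∇h=0 decouples.
∂h/∂u = -45(u - 4)(u + 1)(u + 3)(u + 4) = 0 at u ∈ {-4, -3, -1, 4}; ∂h/∂v = 6v = 0 at v ∈ {0}.
The Hessian is diagonal: diag(h_uu, h_vv). Second derivatives: h_uu(-4)=1080, h_uu(-3)=-630, h_uu(-1)=1350, h_uu(4)=-12600; h_vv(0)=6.
Saddle points occur where the two diagonal entries have opposite signs: (-3, 0), (4, 0). Count: 2.

2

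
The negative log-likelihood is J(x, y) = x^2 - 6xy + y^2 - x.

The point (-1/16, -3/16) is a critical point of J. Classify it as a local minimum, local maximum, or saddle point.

The Hessian of J is constant: H = [[2, -6], [-6, 2]].
det(H) = 2·2 − (-6)² = -32.
Since det(H) < 0, H is indefinite and the critical point is a saddle point.

saddle point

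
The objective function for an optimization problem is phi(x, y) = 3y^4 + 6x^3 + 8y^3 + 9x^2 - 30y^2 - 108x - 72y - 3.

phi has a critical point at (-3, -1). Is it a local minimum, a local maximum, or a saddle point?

The mixed partial ∂²phi/∂x∂y is 0, so the Hessian at any point is diag(phi_xx, phi_yy) = diag(18(2x + 1), 12(3y^2 + 4y - 5)).
At (-3, -1): H = diag(-90, -72).
Both eigenvalues are negative, so H is negative definite: a local maximum.

local maximum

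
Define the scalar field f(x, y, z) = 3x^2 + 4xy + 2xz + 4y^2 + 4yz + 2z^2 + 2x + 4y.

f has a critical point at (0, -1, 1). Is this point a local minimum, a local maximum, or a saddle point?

The Hessian is constant: H = [[6, 4, 2], [4, 8, 4], [2, 4, 4]].
Leading principal minors: Δ₁ = 6, Δ₂ = 32, Δ₃ = 64.
All leading minors are positive, so H is positive definite: a local minimum.

local minimum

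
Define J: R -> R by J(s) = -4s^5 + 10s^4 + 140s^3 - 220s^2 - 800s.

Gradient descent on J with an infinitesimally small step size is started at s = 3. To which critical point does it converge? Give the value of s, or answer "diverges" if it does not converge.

J'(s) = -20(s - 5)(s - 2)(s + 1)(s + 4), so J'(3) = 1120.
Gradient descent moves in the -J' direction, i.e. s is decreasing.
The nearest critical point in that direction is s = 2, where J'' = 1080 > 0 (a local minimum). The iterate converges there.

2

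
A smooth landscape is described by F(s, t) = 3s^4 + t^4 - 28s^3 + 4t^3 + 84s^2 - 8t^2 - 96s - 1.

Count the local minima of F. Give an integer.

F separates as a function of s plus a function of t, so ∇F=0 decouples.
∂F/∂s = 12(s - 4)(s - 2)(s - 1) = 0 at s ∈ {1, 2, 4}; ∂F/∂t = 4t(t - 1)(t + 4) = 0 at t ∈ {-4, 0, 1}.
The Hessian is diagonal: diag(F_ss, F_tt). Second derivatives: F_ss(1)=36, F_ss(2)=-24, F_ss(4)=72; F_tt(-4)=80, F_tt(0)=-16, F_tt(1)=20.
Local minima occur where both diagonal entries positive: (1, -4), (1, 1), (4, -4), (4, 1). Count: 4.

4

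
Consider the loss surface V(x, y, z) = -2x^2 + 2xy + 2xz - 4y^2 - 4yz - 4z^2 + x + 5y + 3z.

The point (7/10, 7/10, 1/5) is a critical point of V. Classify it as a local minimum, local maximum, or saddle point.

The Hessian is constant: H = [[-4, 2, 2], [2, -8, -4], [2, -4, -8]].
Leading principal minors: Δ₁ = -4, Δ₂ = 28, Δ₃ = -160.
The minors alternate sign starting negative (−, +, −), so H is negative definite: a local maximum.

local maximum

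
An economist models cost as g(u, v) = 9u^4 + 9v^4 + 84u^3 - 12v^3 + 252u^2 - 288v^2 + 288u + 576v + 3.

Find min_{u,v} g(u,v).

-4029

g(u,v) separates as P(u) + Q(v) + 3, so its minimum is min P + min Q + 3.
P'(u) = 36(u + 1)(u + 2)(u + 4) vanishes at u ∈ {-4, -2, -1}; Q'(v) = 36(v - 4)(v - 1)(v + 4) vanishes at v ∈ {-4, 1, 4}.
Local minima of P (where P''>0): P(-4)=-192, P(-1)=-111. Local minima of Q: Q(-4)=-3840, Q(4)=-768.
So the global minimum of g is P(-4) + Q(-4) + 3 = -192 − 3840 + 3 = -4029, attained at (-4, -4).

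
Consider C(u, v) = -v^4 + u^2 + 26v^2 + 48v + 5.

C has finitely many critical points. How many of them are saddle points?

C separates as a function of u plus a function of v, so ∇C=0 decouples.
∂C/∂u = 2u = 0 at u ∈ {0}; ∂C/∂v = -4(v - 4)(v + 1)(v + 3) = 0 at v ∈ {-3, -1, 4}.
The Hessian is diagonal: diag(C_uu, C_vv). Second derivatives: C_uu(0)=2; C_vv(-3)=-56, C_vv(-1)=40, C_vv(4)=-140.
Saddle points occur where the two diagonal entries have opposite signs: (0, -3), (0, 4). Count: 2.

2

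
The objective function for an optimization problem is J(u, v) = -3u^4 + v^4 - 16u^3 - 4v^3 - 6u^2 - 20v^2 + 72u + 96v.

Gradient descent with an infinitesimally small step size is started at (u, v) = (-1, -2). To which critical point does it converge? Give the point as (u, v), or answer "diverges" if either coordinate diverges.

(-2, -3)

J is separable, so gradient descent decouples: u follows -∂J/∂u, v follows -∂J/∂v.
∂J/∂u = -12(u - 1)(u + 2)(u + 3); at u=-1 this is 48, so u decreases.
∂J/∂v = 4(v - 4)(v - 2)(v + 3); at v=-2 this is 96, so v decreases.
u converges to its nearest critical value -2 (a local min of the u-part); v converges to -3. The iterate converges to (-2, -3).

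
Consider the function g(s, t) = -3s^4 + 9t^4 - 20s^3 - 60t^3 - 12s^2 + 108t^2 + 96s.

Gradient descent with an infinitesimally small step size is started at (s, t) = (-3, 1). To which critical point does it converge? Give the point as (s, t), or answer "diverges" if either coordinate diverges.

(-2, 0)

g is separable, so gradient descent decouples: s follows -∂g/∂s, t follows -∂g/∂t.
∂g/∂s = -12(s - 1)(s + 2)(s + 4); at s=-3 this is -48, so s increases.
∂g/∂t = 36t(t - 3)(t - 2); at t=1 this is 72, so t decreases.
s converges to its nearest critical value -2 (a local min of the s-part); t converges to 0. The iterate converges to (-2, 0).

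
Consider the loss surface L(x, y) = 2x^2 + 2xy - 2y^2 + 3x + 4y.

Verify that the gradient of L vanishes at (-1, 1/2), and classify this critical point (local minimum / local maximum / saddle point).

saddle point

∇L = (4x + 2y + 3, 2x - 4y + 4); substituting (-1, 1/2) gives ∇L = (0, 0), so (-1, 1/2) is indeed a critical point.
The Hessian of L is constant: H = [[4, 2], [2, -4]].
det(H) = 4·(-4) − 2² = -20.
Since det(H) < 0, H is indefinite and the critical point is a saddle point.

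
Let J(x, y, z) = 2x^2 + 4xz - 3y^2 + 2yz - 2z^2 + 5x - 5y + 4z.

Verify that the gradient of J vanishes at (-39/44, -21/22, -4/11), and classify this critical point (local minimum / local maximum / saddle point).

∇J = (4x + 4z + 5, -6y + 2z - 5, 4x + 2y - 4z + 4); substituting (-39/44, -21/22, -4/11) gives ∇J = (0, 0, 0), so (-39/44, -21/22, -4/11) is indeed a critical point.
The Hessian is constant: H = [[4, 0, 4], [0, -6, 2], [4, 2, -4]].
Leading principal minors: Δ₁ = 4, Δ₂ = -24, Δ₃ = 176.
The minors fit neither the all-positive nor the alternating-sign pattern, so H is indefinite: a saddle point.

saddle point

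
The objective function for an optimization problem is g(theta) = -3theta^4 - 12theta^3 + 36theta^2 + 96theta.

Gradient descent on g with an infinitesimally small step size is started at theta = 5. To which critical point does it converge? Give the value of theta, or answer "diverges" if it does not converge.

g'(theta) = -12(theta - 2)(theta + 1)(theta + 4), so g'(5) = -1944.
Gradient descent moves in the -g' direction, i.e. theta is increasing.
There is no critical point above theta=5, and g' keeps the same sign, so the iterate runs off to +∞.

diverges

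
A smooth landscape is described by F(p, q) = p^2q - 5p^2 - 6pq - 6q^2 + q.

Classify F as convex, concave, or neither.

The term p^2q is cubic, so the Hessian is not constant.
∂²F/∂p² = 2q - 10, which takes both signs as q varies (negative for sufficiently negative q). A diagonal entry of the Hessian changing sign means the Hessian is neither positive- nor negative-semidefinite on all of R^2.

neither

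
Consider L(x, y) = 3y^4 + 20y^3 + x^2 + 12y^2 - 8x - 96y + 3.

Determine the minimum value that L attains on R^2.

-74

L(x,y) separates as P(x) + Q(y) + 3, so its minimum is min P + min Q + 3.
P'(x) = 2x - 8 vanishes at x ∈ {4}; Q'(y) = 12(y - 1)(y + 2)(y + 4) vanishes at y ∈ {-4, -2, 1}.
Local minima of P (where P''>0): P(4)=-16. Local minima of Q: Q(-4)=64, Q(1)=-61.
So the global minimum of L is P(4) + Q(1) + 3 = -16 − 61 + 3 = -74, attained at (4, 1).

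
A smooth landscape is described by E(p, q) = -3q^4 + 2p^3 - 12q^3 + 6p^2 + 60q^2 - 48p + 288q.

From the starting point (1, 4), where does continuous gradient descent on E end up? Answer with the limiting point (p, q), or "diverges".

E is separable, so gradient descent decouples: p follows -∂E/∂p, q follows -∂E/∂q.
∂E/∂p = 6(p - 2)(p + 4); at p=1 this is -30, so p increases.
∂E/∂q = -12(q - 3)(q + 2)(q + 4); at q=4 this is -576, so q increases.
The q-coordinate has no critical point in that direction and runs off to infinity.

diverges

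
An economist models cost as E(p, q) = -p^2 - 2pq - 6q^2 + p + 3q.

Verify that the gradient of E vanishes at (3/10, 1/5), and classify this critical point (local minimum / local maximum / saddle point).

∇E = (-2p - 2q + 1, -2p - 12q + 3); substituting (3/10, 1/5) gives ∇E = (0, 0), so (3/10, 1/5) is indeed a critical point.
The Hessian of E is constant: H = [[-2, -2], [-2, -12]].
det(H) = (-2)·(-12) − (-2)² = 20.
det(H) > 0 and tr(H) = -14 < 0, so H is negative definite and the point is a local maximum.

local maximum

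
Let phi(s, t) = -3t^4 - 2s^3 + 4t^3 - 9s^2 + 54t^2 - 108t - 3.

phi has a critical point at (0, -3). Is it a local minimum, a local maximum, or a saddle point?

local maximum

The mixed partial ∂²phi/∂s∂t is 0, so the Hessian at any point is diag(phi_ss, phi_tt) = diag(-6(2s + 3), 12(-3t^2 + 2t + 9)).
At (0, -3): H = diag(-18, -288).
Both eigenvalues are negative, so H is negative definite: a local maximum.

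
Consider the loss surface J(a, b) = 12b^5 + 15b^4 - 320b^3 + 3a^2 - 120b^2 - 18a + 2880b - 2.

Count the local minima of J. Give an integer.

J separates as a function of a plus a function of b, so ∇J=0 decouples.
∂J/∂a = 6(a - 3) = 0 at a ∈ {3}; ∂J/∂b = 60(b - 3)(b - 2)(b + 2)(b + 4) = 0 at b ∈ {-4, -2, 2, 3}.
The Hessian is diagonal: diag(J_aa, J_bb). Second derivatives: J_aa(3)=6; J_bb(-4)=-5040, J_bb(-2)=2400, J_bb(2)=-1440, J_bb(3)=2100.
Local minima occur where both diagonal entries positive: (3, -2), (3, 3). Count: 2.

2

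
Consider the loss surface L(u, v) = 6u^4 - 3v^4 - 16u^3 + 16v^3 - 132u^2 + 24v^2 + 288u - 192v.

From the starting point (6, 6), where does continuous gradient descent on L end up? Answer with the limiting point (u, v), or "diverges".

L is separable, so gradient descent decouples: u follows -∂L/∂u, v follows -∂L/∂v.
∂L/∂u = 24(u - 4)(u - 1)(u + 3); at u=6 this is 2160, so u decreases.
∂L/∂v = -12(v - 4)(v - 2)(v + 2); at v=6 this is -768, so v increases.
The v-coordinate has no critical point in that direction and runs off to infinity.

diverges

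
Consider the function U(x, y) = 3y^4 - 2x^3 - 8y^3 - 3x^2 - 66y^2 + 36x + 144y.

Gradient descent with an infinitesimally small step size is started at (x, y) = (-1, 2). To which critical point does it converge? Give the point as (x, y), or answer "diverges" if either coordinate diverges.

(-3, 4)

U is separable, so gradient descent decouples: x follows -∂U/∂x, y follows -∂U/∂y.
∂U/∂x = -6(x - 2)(x + 3); at x=-1 this is 36, so x decreases.
∂U/∂y = 12(y - 4)(y - 1)(y + 3); at y=2 this is -120, so y increases.
x converges to its nearest critical value -3 (a local min of the x-part); y converges to 4. The iterate converges to (-3, 4).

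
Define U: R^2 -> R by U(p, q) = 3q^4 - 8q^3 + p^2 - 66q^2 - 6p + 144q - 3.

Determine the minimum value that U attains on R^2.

U(p,q) separates as A(p) + B(q) − 3, so its minimum is min A + min B − 3.
A'(p) = 2p - 6 vanishes at p ∈ {3}; B'(q) = 12(q - 4)(q - 1)(q + 3) vanishes at q ∈ {-3, 1, 4}.
Local minima of A (where A''>0): A(3)=-9. Local minima of B: B(-3)=-567, B(4)=-224.
So the global minimum of U is A(3) + B(-3) − 3 = -9 − 567 − 3 = -579, attained at (3, -3).

-579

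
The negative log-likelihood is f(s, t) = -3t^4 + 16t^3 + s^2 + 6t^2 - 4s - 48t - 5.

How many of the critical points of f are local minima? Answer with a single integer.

f separates as a function of s plus a function of t, so ∇f=0 decouples.
∂f/∂s = 2(s - 2) = 0 at s ∈ {2}; ∂f/∂t = -12(t - 4)(t - 1)(t + 1) = 0 at t ∈ {-1, 1, 4}.
The Hessian is diagonal: diag(f_ss, f_tt). Second derivatives: f_ss(2)=2; f_tt(-1)=-120, f_tt(1)=72, f_tt(4)=-180.
Local minima occur where both diagonal entries positive: (2, 1). Count: 1.

1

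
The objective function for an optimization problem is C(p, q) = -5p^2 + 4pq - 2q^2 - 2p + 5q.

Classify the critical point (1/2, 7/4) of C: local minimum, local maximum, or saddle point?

local maximum

The Hessian of C is constant: H = [[-10, 4], [4, -4]].
det(H) = (-10)·(-4) − 4² = 24.
det(H) > 0 and tr(H) = -14 < 0, so H is negative definite and the point is a local maximum.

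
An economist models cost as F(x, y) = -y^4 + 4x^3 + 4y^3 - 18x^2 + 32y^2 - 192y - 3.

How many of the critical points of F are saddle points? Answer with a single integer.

3

F separates as a function of x plus a function of y, so ∇F=0 decouples.
∂F/∂x = 12x(x - 3) = 0 at x ∈ {0, 3}; ∂F/∂y = -4(y - 4)(y - 3)(y + 4) = 0 at y ∈ {-4, 3, 4}.
The Hessian is diagonal: diag(F_xx, F_yy). Second derivatives: F_xx(0)=-36, F_xx(3)=36; F_yy(-4)=-224, F_yy(3)=28, F_yy(4)=-32.
Saddle points occur where the two diagonal entries have opposite signs: (0, 3), (3, -4), (3, 4). Count: 3.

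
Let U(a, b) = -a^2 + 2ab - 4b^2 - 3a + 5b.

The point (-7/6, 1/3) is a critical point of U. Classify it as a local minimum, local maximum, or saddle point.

The Hessian of U is constant: H = [[-2, 2], [2, -8]].
det(H) = (-2)·(-8) − 2² = 12.
det(H) > 0 and tr(H) = -10 < 0, so H is negative definite and the point is a local maximum.

local maximum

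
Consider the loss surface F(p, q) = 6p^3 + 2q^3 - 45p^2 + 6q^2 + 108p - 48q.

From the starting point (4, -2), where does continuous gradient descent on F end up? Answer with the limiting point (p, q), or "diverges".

F is separable, so gradient descent decouples: p follows -∂F/∂p, q follows -∂F/∂q.
∂F/∂p = 18(p - 3)(p - 2); at p=4 this is 36, so p decreases.
∂F/∂q = 6(q - 2)(q + 4); at q=-2 this is -48, so q increases.
p converges to its nearest critical value 3 (a local min of the p-part); q converges to 2. The iterate converges to (3, 2).

(3, 2)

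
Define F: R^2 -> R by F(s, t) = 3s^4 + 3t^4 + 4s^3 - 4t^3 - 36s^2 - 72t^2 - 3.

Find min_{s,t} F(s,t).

-832

F(s,t) separates as P(s) + Q(t) − 3, so its minimum is min P + min Q − 3.
P'(s) = 12s(s - 2)(s + 3) vanishes at s ∈ {-3, 0, 2}; Q'(t) = 12t(t - 4)(t + 3) vanishes at t ∈ {-3, 0, 4}.
Local minima of P (where P''>0): P(-3)=-189, P(2)=-64. Local minima of Q: Q(-3)=-297, Q(4)=-640.
So the global minimum of F is P(-3) + Q(4) − 3 = -189 − 640 − 3 = -832, attained at (-3, 4).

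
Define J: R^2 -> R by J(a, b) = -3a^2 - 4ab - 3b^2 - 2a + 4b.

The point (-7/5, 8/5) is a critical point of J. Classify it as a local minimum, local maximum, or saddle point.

The Hessian of J is constant: H = [[-6, -4], [-4, -6]].
det(H) = (-6)·(-6) − (-4)² = 20.
det(H) > 0 and tr(H) = -12 < 0, so H is negative definite and the point is a local maximum.

local maximum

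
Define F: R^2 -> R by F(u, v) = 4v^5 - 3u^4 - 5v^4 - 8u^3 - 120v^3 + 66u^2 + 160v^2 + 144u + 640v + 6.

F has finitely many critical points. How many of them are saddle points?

6

F separates as a function of u plus a function of v, so ∇F=0 decouples.
∂F/∂u = -12(u - 3)(u + 1)(u + 4) = 0 at u ∈ {-4, -1, 3}; ∂F/∂v = 20(v - 4)(v - 2)(v + 1)(v + 4) = 0 at v ∈ {-4, -1, 2, 4}.
The Hessian is diagonal: diag(F_uu, F_vv). Second derivatives: F_uu(-4)=-252, F_uu(-1)=144, F_uu(3)=-336; F_vv(-4)=-2880, F_vv(-1)=900, F_vv(2)=-720, F_vv(4)=1600.
Saddle points occur where the two diagonal entries have opposite signs: (-4, -1), (-4, 4), (-1, -4), (-1, 2), (3, -1), (3, 4). Count: 6.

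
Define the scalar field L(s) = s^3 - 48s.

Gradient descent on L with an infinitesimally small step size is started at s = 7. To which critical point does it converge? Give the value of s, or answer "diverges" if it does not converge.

4

L'(s) = 3(s - 4)(s + 4), so L'(7) = 99.
Gradient descent moves in the -L' direction, i.e. s is decreasing.
The nearest critical point in that direction is s = 4, where L'' = 24 > 0 (a local minimum). The iterate converges there.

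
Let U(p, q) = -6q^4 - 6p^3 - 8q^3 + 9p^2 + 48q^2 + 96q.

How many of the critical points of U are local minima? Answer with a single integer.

U separates as a function of p plus a function of q, so ∇U=0 decouples.
∂U/∂p = -18p(p - 1) = 0 at p ∈ {0, 1}; ∂U/∂q = -24(q - 2)(q + 1)(q + 2) = 0 at q ∈ {-2, -1, 2}.
The Hessian is diagonal: diag(U_pp, U_qq). Second derivatives: U_pp(0)=18, U_pp(1)=-18; U_qq(-2)=-96, U_qq(-1)=72, U_qq(2)=-288.
Local minima occur where both diagonal entries positive: (0, -1). Count: 1.

1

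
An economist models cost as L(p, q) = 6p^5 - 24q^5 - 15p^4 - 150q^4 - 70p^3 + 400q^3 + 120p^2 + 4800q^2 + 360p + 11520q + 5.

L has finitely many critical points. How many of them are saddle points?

L separates as a function of p plus a function of q, so ∇L=0 decouples.
∂L/∂p = 30(p - 3)(p - 2)(p + 1)(p + 2) = 0 at p ∈ {-2, -1, 2, 3}; ∂L/∂q = -120(q - 4)(q + 2)(q + 3)(q + 4) = 0 at q ∈ {-4, -3, -2, 4}.
The Hessian is diagonal: diag(L_pp, L_qq). Second derivatives: L_pp(-2)=-600, L_pp(-1)=360, L_pp(2)=-360, L_pp(3)=600; L_qq(-4)=1920, L_qq(-3)=-840, L_qq(-2)=1440, L_qq(4)=-40320.
Saddle points occur where the two diagonal entries have opposite signs: (-2, -4), (-2, -2), (-1, -3), (-1, 4), (2, -4), (2, -2), (3, -3), (3, 4). Count: 8.

8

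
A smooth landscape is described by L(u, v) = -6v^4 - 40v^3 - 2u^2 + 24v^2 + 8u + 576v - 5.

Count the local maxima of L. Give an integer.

L separates as a function of u plus a function of v, so ∇L=0 decouples.
∂L/∂u = -4(u - 2) = 0 at u ∈ {2}; ∂L/∂v = -24(v - 2)(v + 3)(v + 4) = 0 at v ∈ {-4, -3, 2}.
The Hessian is diagonal: diag(L_uu, L_vv). Second derivatives: L_uu(2)=-4; L_vv(-4)=-144, L_vv(-3)=120, L_vv(2)=-720.
Local maxima occur where both diagonal entries negative: (2, -4), (2, 2). Count: 2.

2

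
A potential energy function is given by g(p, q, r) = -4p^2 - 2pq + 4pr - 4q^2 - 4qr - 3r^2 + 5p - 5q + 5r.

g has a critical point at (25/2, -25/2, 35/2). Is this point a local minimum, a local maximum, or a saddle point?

local maximum

The Hessian is constant: H = [[-8, -2, 4], [-2, -8, -4], [4, -4, -6]].
Leading principal minors: Δ₁ = -8, Δ₂ = 60, Δ₃ = -40.
The minors alternate sign starting negative (−, +, −), so H is negative definite: a local maximum.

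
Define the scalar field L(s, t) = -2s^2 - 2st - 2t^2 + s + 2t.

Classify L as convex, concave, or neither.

concave

L is quadratic, so its Hessian is the constant matrix H = [[-4, -2], [-2, -4]].
det(H) = 12, tr(H) = -8.
det(H) > 0 and tr(H) < 0, so H is negative definite everywhere: concave.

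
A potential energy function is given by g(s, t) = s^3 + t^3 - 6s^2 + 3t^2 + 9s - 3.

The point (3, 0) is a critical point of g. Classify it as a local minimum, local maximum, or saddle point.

local minimum

The mixed partial ∂²g/∂s∂t is 0, so the Hessian at any point is diag(g_ss, g_tt) = diag(6(s - 2), 6(t + 1)).
At (3, 0): H = diag(6, 6).
Both eigenvalues are positive, so H is positive definite: a local minimum.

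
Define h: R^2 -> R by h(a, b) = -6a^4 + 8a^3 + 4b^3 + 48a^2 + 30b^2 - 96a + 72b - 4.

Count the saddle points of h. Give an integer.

h separates as a function of a plus a function of b, so ∇h=0 decouples.
∂h/∂a = -24(a - 2)(a - 1)(a + 2) = 0 at a ∈ {-2, 1, 2}; ∂h/∂b = 12(b + 2)(b + 3) = 0 at b ∈ {-3, -2}.
The Hessian is diagonal: diag(h_aa, h_bb). Second derivatives: h_aa(-2)=-288, h_aa(1)=72, h_aa(2)=-96; h_bb(-3)=-12, h_bb(-2)=12.
Saddle points occur where the two diagonal entries have opposite signs: (-2, -2), (1, -3), (2, -2). Count: 3.

3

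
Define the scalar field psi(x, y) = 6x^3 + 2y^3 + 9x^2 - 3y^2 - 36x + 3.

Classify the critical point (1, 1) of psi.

local minimum

The mixed partial ∂²psi/∂x∂y is 0, so the Hessian at any point is diag(psi_xx, psi_yy) = diag(18(2x + 1), 6(2y - 1)).
At (1, 1): H = diag(54, 6).
Both eigenvalues are positive, so H is positive definite: a local minimum.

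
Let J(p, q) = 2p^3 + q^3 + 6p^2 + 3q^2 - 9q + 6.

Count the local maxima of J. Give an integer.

J separates as a function of p plus a function of q, so ∇J=0 decouples.
∂J/∂p = 6p(p + 2) = 0 at p ∈ {-2, 0}; ∂J/∂q = 3(q - 1)(q + 3) = 0 at q ∈ {-3, 1}.
The Hessian is diagonal: diag(J_pp, J_qq). Second derivatives: J_pp(-2)=-12, J_pp(0)=12; J_qq(-3)=-12, J_qq(1)=12.
Local maxima occur where both diagonal entries negative: (-2, -3). Count: 1.

1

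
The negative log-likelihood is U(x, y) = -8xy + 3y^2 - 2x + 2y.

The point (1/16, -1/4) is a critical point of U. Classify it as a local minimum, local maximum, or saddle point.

saddle point

The Hessian of U is constant: H = [[0, -8], [-8, 6]].
det(H) = 0·6 − (-8)² = -64.
Since det(H) < 0, H is indefinite and the critical point is a saddle point.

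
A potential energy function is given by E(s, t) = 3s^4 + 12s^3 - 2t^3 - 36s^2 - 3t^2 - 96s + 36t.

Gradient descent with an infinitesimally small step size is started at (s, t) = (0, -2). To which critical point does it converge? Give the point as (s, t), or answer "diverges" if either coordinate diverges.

E is separable, so gradient descent decouples: s follows -∂E/∂s, t follows -∂E/∂t.
∂E/∂s = 12(s - 2)(s + 1)(s + 4); at s=0 this is -96, so s increases.
∂E/∂t = -6(t - 2)(t + 3); at t=-2 this is 24, so t decreases.
s converges to its nearest critical value 2 (a local min of the s-part); t converges to -3. The iterate converges to (2, -3).

(2, -3)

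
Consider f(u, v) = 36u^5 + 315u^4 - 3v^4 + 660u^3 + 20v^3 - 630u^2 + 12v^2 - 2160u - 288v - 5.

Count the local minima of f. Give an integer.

f separates as a function of u plus a function of v, so ∇f=0 decouples.
∂f/∂u = 180(u - 1)(u + 1)(u + 3)(u + 4) = 0 at u ∈ {-4, -3, -1, 1}; ∂f/∂v = -12(v - 4)(v - 3)(v + 2) = 0 at v ∈ {-2, 3, 4}.
The Hessian is diagonal: diag(f_uu, f_vv). Second derivatives: f_uu(-4)=-2700, f_uu(-3)=1440, f_uu(-1)=-2160, f_uu(1)=7200; f_vv(-2)=-360, f_vv(3)=60, f_vv(4)=-72.
Local minima occur where both diagonal entries positive: (-3, 3), (1, 3). Count: 2.

2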